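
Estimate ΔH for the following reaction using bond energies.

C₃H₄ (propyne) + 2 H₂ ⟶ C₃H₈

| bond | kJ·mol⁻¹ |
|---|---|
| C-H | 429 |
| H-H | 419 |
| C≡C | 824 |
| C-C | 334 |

Bonds broken (reactants):
  C≡C: 1 × 824 = 824
  C-C: 1 × 334 = 334
  C-H: 4 × 429 = 1716
  H-H: 2 × 419 = 838
  Σ(broken) = 3712 kJ
Bonds formed (products):
  C-C: 2 × 334 = 668
  C-H: 8 × 429 = 3432
  Σ(formed) = 4100 kJ
ΔH = Σ(broken) − Σ(formed) = 3712 − 4100 = −388 kJ

ΔH ≈ −388 kJ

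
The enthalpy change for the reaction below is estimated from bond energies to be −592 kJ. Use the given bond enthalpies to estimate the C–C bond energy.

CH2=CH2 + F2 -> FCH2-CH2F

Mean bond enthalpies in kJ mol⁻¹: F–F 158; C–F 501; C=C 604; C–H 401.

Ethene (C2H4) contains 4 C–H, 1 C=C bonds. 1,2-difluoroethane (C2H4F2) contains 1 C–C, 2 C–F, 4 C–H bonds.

Let D be the C–C bond energy.
Σ(broken) = 4×401 + 1×604 + 1×158 = 2366
Σ(formed) = 1×D + 2×501 + 4×401 = 2606 + D
ΔH = Σ(broken) − Σ(formed) = (2366) − (2606 + D) = −240 − D
Setting this equal to −592 kJ gives D = 352 kJ/mol.

D(C–C) ≈ 352 kJ/mol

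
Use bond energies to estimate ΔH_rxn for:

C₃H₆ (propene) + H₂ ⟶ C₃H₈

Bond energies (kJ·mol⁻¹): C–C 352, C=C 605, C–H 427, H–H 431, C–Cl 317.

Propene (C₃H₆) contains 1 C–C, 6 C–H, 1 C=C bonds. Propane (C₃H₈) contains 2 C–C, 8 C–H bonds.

Bonds broken (reactants):
  C–C: 1 × 352 = 352
  C–H: 6 × 427 = 2562
  C=C: 1 × 605 = 605
  H–H: 1 × 431 = 431
  Σ(broken) = 3950 kJ
Bonds formed (products):
  C–C: 2 × 352 = 704
  C–H: 8 × 427 = 3416
  Σ(formed) = 4120 kJ
ΔH = Σ(broken) − Σ(formed) = 3950 − 4120 = −170 kJ

ΔH ≈ −170 kJ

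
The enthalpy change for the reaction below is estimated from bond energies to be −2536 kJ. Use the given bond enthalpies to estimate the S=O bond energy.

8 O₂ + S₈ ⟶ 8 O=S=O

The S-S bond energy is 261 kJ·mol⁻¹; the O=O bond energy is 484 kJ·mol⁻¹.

Let D be the S=O bond energy.
Σ(broken) = 8×484 + 8×261 = 5960
Σ(formed) = 16×D = 16D
ΔH = Σ(broken) − Σ(formed) = (5960) − (16D) = +5960 − 16D
Setting this equal to −2536 kJ gives 16D = 8496, so D = 531 kJ/mol.

D(S=O) ≈ 531 kJ/mol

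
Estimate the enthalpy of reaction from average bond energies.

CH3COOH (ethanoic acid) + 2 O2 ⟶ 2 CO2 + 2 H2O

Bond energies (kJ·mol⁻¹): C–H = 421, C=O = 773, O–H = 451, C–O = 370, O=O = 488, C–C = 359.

ΔH ≈ −704 kJ

Bonds broken (reactants):
  C–C: 1 × 359 = 359
  C–H: 3 × 421 = 1263
  C–O: 1 × 370 = 370
  C=O: 1 × 773 = 773
  O–H: 1 × 451 = 451
  O=O: 2 × 488 = 976
  Σ(broken) = 4192 kJ
Bonds formed (products):
  C=O: 4 × 773 = 3092
  O–H: 4 × 451 = 1804
  Σ(formed) = 4896 kJ
ΔH = Σ(broken) − Σ(formed) = 4192 − 4896 = −704 kJ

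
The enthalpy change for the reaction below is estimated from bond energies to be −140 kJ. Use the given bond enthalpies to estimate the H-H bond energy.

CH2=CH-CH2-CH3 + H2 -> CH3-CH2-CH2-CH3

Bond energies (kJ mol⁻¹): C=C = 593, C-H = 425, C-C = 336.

Let D be the H-H bond energy.
Σ(broken) = 2×336 + 8×425 + 1×593 + 1×D = 4665 + D
Σ(formed) = 3×336 + 10×425 = 5258
ΔH = Σ(broken) − Σ(formed) = (4665 + D) − (5258) = −593 + D
Setting this equal to −140 kJ gives D = 453 kJ/mol.

D(H-H) ≈ 453 kJ/mol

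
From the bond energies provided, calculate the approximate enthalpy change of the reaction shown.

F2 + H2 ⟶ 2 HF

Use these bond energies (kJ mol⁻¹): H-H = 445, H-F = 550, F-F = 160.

ΔH ≈ −495 kJ

Bonds broken (reactants):
  F-F: 1 × 160 = 160
  H-H: 1 × 445 = 445
  Σ(broken) = 605 kJ
Bonds formed (products):
  H-F: 2 × 550 = 1100
  Σ(formed) = 1100 kJ
ΔH = Σ(broken) − Σ(formed) = 605 − 1100 = −495 kJ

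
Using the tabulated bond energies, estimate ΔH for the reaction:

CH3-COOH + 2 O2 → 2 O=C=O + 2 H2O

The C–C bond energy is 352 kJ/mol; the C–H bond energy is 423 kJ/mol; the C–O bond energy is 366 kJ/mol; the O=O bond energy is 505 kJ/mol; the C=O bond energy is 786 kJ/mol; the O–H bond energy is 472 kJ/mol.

Bonds broken (reactants):
  C–C: 1 × 352 = 352
  C–H: 3 × 423 = 1269
  C–O: 1 × 366 = 366
  C=O: 1 × 786 = 786
  O–H: 1 × 472 = 472
  O=O: 2 × 505 = 1010
  Σ(broken) = 4255 kJ
Bonds formed (products):
  C=O: 4 × 786 = 3144
  O–H: 4 × 472 = 1888
  Σ(formed) = 5032 kJ
ΔH = Σ(broken) − Σ(formed) = 4255 − 5032 = −777 kJ

ΔH ≈ −777 kJ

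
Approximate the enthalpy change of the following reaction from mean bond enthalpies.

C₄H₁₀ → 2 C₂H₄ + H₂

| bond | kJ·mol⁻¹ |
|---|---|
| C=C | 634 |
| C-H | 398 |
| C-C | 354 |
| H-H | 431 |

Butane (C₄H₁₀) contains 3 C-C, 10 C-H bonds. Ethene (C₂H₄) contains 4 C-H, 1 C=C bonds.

Bonds broken (reactants):
  C-C: 3 × 354 = 1062
  C-H: 10 × 398 = 3980
  Σ(broken) = 5042 kJ
Bonds formed (products):
  C-H: 8 × 398 = 3184
  C=C: 2 × 634 = 1268
  H-H: 1 × 431 = 431
  Σ(formed) = 4883 kJ
ΔH = Σ(broken) − Σ(formed) = 5042 − 4883 = +159 kJ

ΔH ≈ +159 kJ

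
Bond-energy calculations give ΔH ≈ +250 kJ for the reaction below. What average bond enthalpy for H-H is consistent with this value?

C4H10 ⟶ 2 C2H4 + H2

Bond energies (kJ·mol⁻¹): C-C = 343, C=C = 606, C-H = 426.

D(H-H) ≈ 419 kJ/mol

Let D be the H-H bond energy.
Σ(broken) = 3×343 + 10×426 = 5289
Σ(formed) = 8×426 + 2×606 + 1×D = 4620 + D
ΔH = Σ(broken) − Σ(formed) = (5289) − (4620 + D) = +669 − D
Setting this equal to +250 kJ gives D = 419 kJ/mol.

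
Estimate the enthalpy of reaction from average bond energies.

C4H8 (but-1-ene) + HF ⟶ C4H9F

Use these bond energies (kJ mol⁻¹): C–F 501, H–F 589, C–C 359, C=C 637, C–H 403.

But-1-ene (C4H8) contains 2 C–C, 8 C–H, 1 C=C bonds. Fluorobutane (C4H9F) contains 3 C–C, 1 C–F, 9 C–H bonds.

Bonds broken (reactants):
  C–C: 2 × 359 = 718
  C–H: 8 × 403 = 3224
  C=C: 1 × 637 = 637
  H–F: 1 × 589 = 589
  Σ(broken) = 5168 kJ
Bonds formed (products):
  C–C: 3 × 359 = 1077
  C–F: 1 × 501 = 501
  C–H: 9 × 403 = 3627
  Σ(formed) = 5205 kJ
ΔH = Σ(broken) − Σ(formed) = 5168 − 5205 = −37 kJ

ΔH ≈ −37 kJ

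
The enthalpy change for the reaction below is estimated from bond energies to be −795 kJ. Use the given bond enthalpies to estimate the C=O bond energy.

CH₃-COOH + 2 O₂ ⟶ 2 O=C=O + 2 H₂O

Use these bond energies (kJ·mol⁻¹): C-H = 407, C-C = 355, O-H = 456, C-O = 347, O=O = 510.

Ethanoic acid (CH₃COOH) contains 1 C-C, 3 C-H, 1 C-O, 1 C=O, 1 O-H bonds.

Let D be the C=O bond energy.
Σ(broken) = 1×355 + 3×407 + 1×347 + 1×D + 1×456 + 2×510 = 3399 + D
Σ(formed) = 4×D + 4×456 = 1824 + 4D
ΔH = Σ(broken) − Σ(formed) = (3399 + D) − (1824 + 4D) = +1575 − 3D
Setting this equal to −795 kJ gives 3D = 2370, so D = 790 kJ/mol.

D(C=O) ≈ 790 kJ/mol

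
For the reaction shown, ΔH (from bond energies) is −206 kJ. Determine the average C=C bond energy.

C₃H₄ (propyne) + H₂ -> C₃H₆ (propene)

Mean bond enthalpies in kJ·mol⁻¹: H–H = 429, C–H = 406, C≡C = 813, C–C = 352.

D(C=C) ≈ 636 kJ/mol

Let D be the C=C bond energy.
Σ(broken) = 1×813 + 1×352 + 4×406 + 1×429 = 3218
Σ(formed) = 1×352 + 6×406 + 1×D = 2788 + D
ΔH = Σ(broken) − Σ(formed) = (3218) − (2788 + D) = +430 − D
Setting this equal to −206 kJ gives D = 636 kJ/mol.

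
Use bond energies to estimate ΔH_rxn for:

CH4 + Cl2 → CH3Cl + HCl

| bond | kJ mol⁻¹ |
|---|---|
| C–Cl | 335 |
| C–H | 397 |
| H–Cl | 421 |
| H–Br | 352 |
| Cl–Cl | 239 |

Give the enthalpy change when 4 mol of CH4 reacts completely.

ΔH = −480 kJ

Bonds broken (reactants):
  C–H: 4 × 397 = 1588
  Cl–Cl: 1 × 239 = 239
  Σ(broken) = 1827 kJ
Bonds formed (products):
  C–Cl: 1 × 335 = 335
  C–H: 3 × 397 = 1191
  H–Cl: 1 × 421 = 421
  Σ(formed) = 1947 kJ
ΔH = Σ(broken) − Σ(formed) = 1827 − 1947 = −120 kJ
For 4× the reaction as written: 4 × (−120) = −480 kJ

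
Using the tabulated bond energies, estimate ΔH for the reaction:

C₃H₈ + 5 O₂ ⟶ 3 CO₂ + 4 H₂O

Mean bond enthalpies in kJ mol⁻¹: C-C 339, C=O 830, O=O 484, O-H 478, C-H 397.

Bonds broken (reactants):
  C-C: 2 × 339 = 678
  C-H: 8 × 397 = 3176
  O=O: 5 × 484 = 2420
  Σ(broken) = 6274 kJ
Bonds formed (products):
  C=O: 6 × 830 = 4980
  O-H: 8 × 478 = 3824
  Σ(formed) = 8804 kJ
ΔH = Σ(broken) − Σ(formed) = 6274 − 8804 = −2530 kJ

ΔH ≈ −2530 kJ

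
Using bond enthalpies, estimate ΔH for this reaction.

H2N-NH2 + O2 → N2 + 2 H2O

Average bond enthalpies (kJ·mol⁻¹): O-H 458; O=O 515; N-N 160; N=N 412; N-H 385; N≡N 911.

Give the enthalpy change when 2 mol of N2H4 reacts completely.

Bonds broken (reactants):
  N-H: 4 × 385 = 1540
  N-N: 1 × 160 = 160
  O=O: 1 × 515 = 515
  Σ(broken) = 2215 kJ
Bonds formed (products):
  N≡N: 1 × 911 = 911
  O-H: 4 × 458 = 1832
  Σ(formed) = 2743 kJ
ΔH = Σ(broken) − Σ(formed) = 2215 − 2743 = −528 kJ
For 2× the reaction as written: 2 × (−528) = −1056 kJ

ΔH = −1056 kJ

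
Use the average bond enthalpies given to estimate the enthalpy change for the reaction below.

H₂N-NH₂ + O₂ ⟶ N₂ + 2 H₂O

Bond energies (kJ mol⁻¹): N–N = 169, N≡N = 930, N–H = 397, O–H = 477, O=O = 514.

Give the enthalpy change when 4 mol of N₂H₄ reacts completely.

ΔH = −2268 kJ

Bonds broken (reactants):
  N–H: 4 × 397 = 1588
  N–N: 1 × 169 = 169
  O=O: 1 × 514 = 514
  Σ(broken) = 2271 kJ
Bonds formed (products):
  N≡N: 1 × 930 = 930
  O–H: 4 × 477 = 1908
  Σ(formed) = 2838 kJ
ΔH = Σ(broken) − Σ(formed) = 2271 − 2838 = −567 kJ
For 4× the reaction as written: 4 × (−567) = −2268 kJ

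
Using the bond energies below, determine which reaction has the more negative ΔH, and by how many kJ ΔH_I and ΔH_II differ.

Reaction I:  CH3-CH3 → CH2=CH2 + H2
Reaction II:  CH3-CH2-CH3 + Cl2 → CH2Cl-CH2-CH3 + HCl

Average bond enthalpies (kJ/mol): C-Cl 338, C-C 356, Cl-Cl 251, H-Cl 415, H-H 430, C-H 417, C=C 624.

Reaction I:
  Bonds broken (reactants):
    C-C: 1 × 356 = 356
    C-H: 6 × 417 = 2502
    Σ(broken) = 2858 kJ
  Bonds formed (products):
    C-H: 4 × 417 = 1668
    C=C: 1 × 624 = 624
    H-H: 1 × 430 = 430
    Σ(formed) = 2722 kJ
  ΔH_I = 2858 − 2722 = +136 kJ
Reaction II:
  Bonds broken (reactants):
    C-C: 2 × 356 = 712
    C-H: 8 × 417 = 3336
    Cl-Cl: 1 × 251 = 251
    Σ(broken) = 4299 kJ
  Bonds formed (products):
    C-C: 2 × 356 = 712
    C-Cl: 1 × 338 = 338
    C-H: 7 × 417 = 2919
    H-Cl: 1 × 415 = 415
    Σ(formed) = 4384 kJ
  ΔH_II = 4299 − 4384 = −85 kJ
ΔH_I − ΔH_II = +221 kJ, so reaction II has the more negative ΔH; |ΔH_I − ΔH_II| = 221 kJ.

Reaction II, by 221 kJ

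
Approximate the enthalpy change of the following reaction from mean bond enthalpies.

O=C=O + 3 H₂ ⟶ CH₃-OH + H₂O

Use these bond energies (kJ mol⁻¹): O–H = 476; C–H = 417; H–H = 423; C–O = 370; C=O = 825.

Bonds broken (reactants):
  C=O: 2 × 825 = 1650
  H–H: 3 × 423 = 1269
  Σ(broken) = 2919 kJ
Bonds formed (products):
  C–H: 3 × 417 = 1251
  C–O: 1 × 370 = 370
  O–H: 3 × 476 = 1428
  Σ(formed) = 3049 kJ
ΔH = Σ(broken) − Σ(formed) = 2919 − 3049 = −130 kJ

ΔH ≈ −130 kJ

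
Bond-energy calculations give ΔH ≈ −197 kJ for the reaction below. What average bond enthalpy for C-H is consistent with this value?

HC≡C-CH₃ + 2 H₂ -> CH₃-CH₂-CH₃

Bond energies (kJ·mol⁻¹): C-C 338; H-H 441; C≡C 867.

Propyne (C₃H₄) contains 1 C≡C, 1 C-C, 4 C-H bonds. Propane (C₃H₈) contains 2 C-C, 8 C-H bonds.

Let D be the C-H bond energy.
Σ(broken) = 1×867 + 1×338 + 4×D + 2×441 = 2087 + 4D
Σ(formed) = 2×338 + 8×D = 676 + 8D
ΔH = Σ(broken) − Σ(formed) = (2087 + 4D) − (676 + 8D) = +1411 − 4D
Setting this equal to −197 kJ gives 4D = 1608, so D = 402 kJ/mol.

D(C-H) ≈ 402 kJ/mol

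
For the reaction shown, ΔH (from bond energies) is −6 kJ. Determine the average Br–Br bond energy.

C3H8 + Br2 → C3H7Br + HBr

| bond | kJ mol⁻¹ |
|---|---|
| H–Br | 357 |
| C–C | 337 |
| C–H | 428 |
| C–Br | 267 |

D(Br–Br) ≈ 190 kJ/mol

Let D be the Br–Br bond energy.
Σ(broken) = 1×D + 2×337 + 8×428 = 4098 + D
Σ(formed) = 1×267 + 2×337 + 7×428 + 1×357 = 4294
ΔH = Σ(broken) − Σ(formed) = (4098 + D) − (4294) = −196 + D
Setting this equal to −6 kJ gives D = 190 kJ/mol.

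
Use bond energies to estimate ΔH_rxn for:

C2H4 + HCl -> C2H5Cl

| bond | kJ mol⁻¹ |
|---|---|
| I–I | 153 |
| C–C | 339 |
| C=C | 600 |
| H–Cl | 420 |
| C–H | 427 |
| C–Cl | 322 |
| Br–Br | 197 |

ΔH ≈ −68 kJ

Bonds broken (reactants):
  C–H: 4 × 427 = 1708
  C=C: 1 × 600 = 600
  H–Cl: 1 × 420 = 420
  Σ(broken) = 2728 kJ
Bonds formed (products):
  C–C: 1 × 339 = 339
  C–Cl: 1 × 322 = 322
  C–H: 5 × 427 = 2135
  Σ(formed) = 2796 kJ
ΔH = Σ(broken) − Σ(formed) = 2728 − 2796 = −68 kJ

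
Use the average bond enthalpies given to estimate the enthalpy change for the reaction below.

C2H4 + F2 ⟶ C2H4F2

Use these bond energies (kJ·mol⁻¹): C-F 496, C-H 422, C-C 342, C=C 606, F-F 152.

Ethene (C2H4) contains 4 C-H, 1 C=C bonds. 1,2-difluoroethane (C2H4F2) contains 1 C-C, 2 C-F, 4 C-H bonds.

ΔH ≈ −576 kJ

Bonds broken (reactants):
  C-H: 4 × 422 = 1688
  C=C: 1 × 606 = 606
  F-F: 1 × 152 = 152
  Σ(broken) = 2446 kJ
Bonds formed (products):
  C-C: 1 × 342 = 342
  C-F: 2 × 496 = 992
  C-H: 4 × 422 = 1688
  Σ(formed) = 3022 kJ
ΔH = Σ(broken) − Σ(formed) = 2446 − 3022 = −576 kJ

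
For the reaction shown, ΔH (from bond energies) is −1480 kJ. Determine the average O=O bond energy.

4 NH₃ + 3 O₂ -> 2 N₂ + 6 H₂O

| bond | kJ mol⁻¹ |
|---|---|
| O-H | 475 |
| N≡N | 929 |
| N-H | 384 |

D(O=O) ≈ 490 kJ/mol

Let D be the O=O bond energy.
Σ(broken) = 12×384 + 3×D = 4608 + 3D
Σ(formed) = 2×929 + 12×475 = 7558
ΔH = Σ(broken) − Σ(formed) = (4608 + 3D) − (7558) = −2950 + 3D
Setting this equal to −1480 kJ gives 3D = 1470, so D = 490 kJ/mol.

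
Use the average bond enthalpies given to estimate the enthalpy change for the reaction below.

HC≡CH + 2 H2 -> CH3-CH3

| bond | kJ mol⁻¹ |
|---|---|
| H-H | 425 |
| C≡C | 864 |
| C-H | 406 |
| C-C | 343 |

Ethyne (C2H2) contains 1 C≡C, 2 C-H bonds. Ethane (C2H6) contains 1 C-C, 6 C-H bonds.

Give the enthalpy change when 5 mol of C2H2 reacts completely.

Bonds broken (reactants):
  C≡C: 1 × 864 = 864
  C-H: 2 × 406 = 812
  H-H: 2 × 425 = 850
  Σ(broken) = 2526 kJ
Bonds formed (products):
  C-C: 1 × 343 = 343
  C-H: 6 × 406 = 2436
  Σ(formed) = 2779 kJ
ΔH = Σ(broken) − Σ(formed) = 2526 − 2779 = −253 kJ
For 5× the reaction as written: 5 × (−253) = −1265 kJ

ΔH = −1265 kJ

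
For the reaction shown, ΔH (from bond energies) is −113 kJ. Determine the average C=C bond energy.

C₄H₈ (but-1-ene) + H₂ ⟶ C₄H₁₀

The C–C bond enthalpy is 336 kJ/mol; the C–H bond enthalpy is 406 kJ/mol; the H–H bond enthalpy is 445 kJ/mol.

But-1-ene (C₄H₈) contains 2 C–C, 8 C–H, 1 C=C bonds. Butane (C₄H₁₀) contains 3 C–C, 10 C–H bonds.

D(C=C) ≈ 590 kJ/mol

Let D be the C=C bond energy.
Σ(broken) = 2×336 + 8×406 + 1×D + 1×445 = 4365 + D
Σ(formed) = 3×336 + 10×406 = 5068
ΔH = Σ(broken) − Σ(formed) = (4365 + D) − (5068) = −703 + D
Setting this equal to −113 kJ gives D = 590 kJ/mol.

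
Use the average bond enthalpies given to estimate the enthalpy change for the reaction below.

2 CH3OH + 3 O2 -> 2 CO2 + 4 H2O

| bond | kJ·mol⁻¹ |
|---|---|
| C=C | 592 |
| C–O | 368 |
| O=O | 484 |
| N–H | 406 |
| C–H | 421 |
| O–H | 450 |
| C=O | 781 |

Bonds broken (reactants):
  C–H: 6 × 421 = 2526
  C–O: 2 × 368 = 736
  O–H: 2 × 450 = 900
  O=O: 3 × 484 = 1452
  Σ(broken) = 5614 kJ
Bonds formed (products):
  C=O: 4 × 781 = 3124
  O–H: 8 × 450 = 3600
  Σ(formed) = 6724 kJ
ΔH = Σ(broken) − Σ(formed) = 5614 − 6724 = −1110 kJ

ΔH ≈ −1110 kJ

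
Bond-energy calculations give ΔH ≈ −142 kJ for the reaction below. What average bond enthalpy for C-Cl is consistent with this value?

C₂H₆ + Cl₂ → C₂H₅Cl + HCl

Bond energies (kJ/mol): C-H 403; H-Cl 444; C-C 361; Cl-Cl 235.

Let D be the C-Cl bond energy.
Σ(broken) = 1×361 + 6×403 + 1×235 = 3014
Σ(formed) = 1×361 + 1×D + 5×403 + 1×444 = 2820 + D
ΔH = Σ(broken) − Σ(formed) = (3014) − (2820 + D) = +194 − D
Setting this equal to −142 kJ gives D = 336 kJ/mol.

D(C-Cl) ≈ 336 kJ/mol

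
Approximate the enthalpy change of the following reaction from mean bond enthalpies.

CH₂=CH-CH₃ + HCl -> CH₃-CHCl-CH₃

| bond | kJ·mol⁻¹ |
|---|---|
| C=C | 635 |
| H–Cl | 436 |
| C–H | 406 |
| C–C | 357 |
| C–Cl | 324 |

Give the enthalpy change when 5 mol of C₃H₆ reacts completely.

Bonds broken (reactants):
  C–C: 1 × 357 = 357
  C–H: 6 × 406 = 2436
  C=C: 1 × 635 = 635
  H–Cl: 1 × 436 = 436
  Σ(broken) = 3864 kJ
Bonds formed (products):
  C–C: 2 × 357 = 714
  C–Cl: 1 × 324 = 324
  C–H: 7 × 406 = 2842
  Σ(formed) = 3880 kJ
ΔH = Σ(broken) − Σ(formed) = 3864 − 3880 = −16 kJ
For 5× the reaction as written: 5 × (−16) = −80 kJ

ΔH = −80 kJ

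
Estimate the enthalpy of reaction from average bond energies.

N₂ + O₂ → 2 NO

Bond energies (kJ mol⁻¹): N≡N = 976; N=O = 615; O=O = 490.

ΔH ≈ +236 kJ

Bonds broken (reactants):
  N≡N: 1 × 976 = 976
  O=O: 1 × 490 = 490
  Σ(broken) = 1466 kJ
Bonds formed (products):
  N=O: 2 × 615 = 1230
  Σ(formed) = 1230 kJ
ΔH = Σ(broken) − Σ(formed) = 1466 − 1230 = +236 kJ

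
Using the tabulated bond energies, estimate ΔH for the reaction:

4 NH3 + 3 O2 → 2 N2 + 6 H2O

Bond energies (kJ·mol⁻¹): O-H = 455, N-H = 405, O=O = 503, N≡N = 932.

Bonds broken (reactants):
  N-H: 12 × 405 = 4860
  O=O: 3 × 503 = 1509
  Σ(broken) = 6369 kJ
Bonds formed (products):
  N≡N: 2 × 932 = 1864
  O-H: 12 × 455 = 5460
  Σ(formed) = 7324 kJ
ΔH = Σ(broken) − Σ(formed) = 6369 − 7324 = −955 kJ

ΔH ≈ −955 kJ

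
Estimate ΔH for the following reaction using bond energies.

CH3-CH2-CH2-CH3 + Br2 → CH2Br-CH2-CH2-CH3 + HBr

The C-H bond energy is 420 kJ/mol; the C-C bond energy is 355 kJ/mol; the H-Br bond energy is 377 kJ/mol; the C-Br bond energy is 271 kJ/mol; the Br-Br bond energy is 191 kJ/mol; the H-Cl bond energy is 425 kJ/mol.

Bonds broken (reactants):
  Br-Br: 1 × 191 = 191
  C-C: 3 × 355 = 1065
  C-H: 10 × 420 = 4200
  Σ(broken) = 5456 kJ
Bonds formed (products):
  C-Br: 1 × 271 = 271
  C-C: 3 × 355 = 1065
  C-H: 9 × 420 = 3780
  H-Br: 1 × 377 = 377
  Σ(formed) = 5493 kJ
ΔH = Σ(broken) − Σ(formed) = 5456 − 5493 = −37 kJ

ΔH ≈ −37 kJ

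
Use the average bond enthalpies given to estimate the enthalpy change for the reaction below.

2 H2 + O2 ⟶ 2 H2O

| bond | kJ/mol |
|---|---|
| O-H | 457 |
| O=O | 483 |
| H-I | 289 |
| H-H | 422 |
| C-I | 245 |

ΔH ≈ −501 kJ

Bonds broken (reactants):
  H-H: 2 × 422 = 844
  O=O: 1 × 483 = 483
  Σ(broken) = 1327 kJ
Bonds formed (products):
  O-H: 4 × 457 = 1828
  Σ(formed) = 1828 kJ
ΔH = Σ(broken) − Σ(formed) = 1327 − 1828 = −501 kJ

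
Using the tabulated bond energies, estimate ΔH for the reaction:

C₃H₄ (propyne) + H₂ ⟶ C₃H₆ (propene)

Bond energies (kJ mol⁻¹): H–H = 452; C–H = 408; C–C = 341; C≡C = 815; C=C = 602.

Bonds broken (reactants):
  C≡C: 1 × 815 = 815
  C–C: 1 × 341 = 341
  C–H: 4 × 408 = 1632
  H–H: 1 × 452 = 452
  Σ(broken) = 3240 kJ
Bonds formed (products):
  C–C: 1 × 341 = 341
  C–H: 6 × 408 = 2448
  C=C: 1 × 602 = 602
  Σ(formed) = 3391 kJ
ΔH = Σ(broken) − Σ(formed) = 3240 − 3391 = −151 kJ

ΔH ≈ −151 kJ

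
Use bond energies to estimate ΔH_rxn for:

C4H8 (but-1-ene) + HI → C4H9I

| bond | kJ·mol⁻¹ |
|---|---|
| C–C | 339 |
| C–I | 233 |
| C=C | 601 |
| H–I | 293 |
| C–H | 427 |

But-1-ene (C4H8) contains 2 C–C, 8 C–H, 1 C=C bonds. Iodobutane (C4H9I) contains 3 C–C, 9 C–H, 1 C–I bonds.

ΔH ≈ −105 kJ

Bonds broken (reactants):
  C–C: 2 × 339 = 678
  C–H: 8 × 427 = 3416
  C=C: 1 × 601 = 601
  H–I: 1 × 293 = 293
  Σ(broken) = 4988 kJ
Bonds formed (products):
  C–C: 3 × 339 = 1017
  C–H: 9 × 427 = 3843
  C–I: 1 × 233 = 233
  Σ(formed) = 5093 kJ
ΔH = Σ(broken) − Σ(formed) = 4988 − 5093 = −105 kJ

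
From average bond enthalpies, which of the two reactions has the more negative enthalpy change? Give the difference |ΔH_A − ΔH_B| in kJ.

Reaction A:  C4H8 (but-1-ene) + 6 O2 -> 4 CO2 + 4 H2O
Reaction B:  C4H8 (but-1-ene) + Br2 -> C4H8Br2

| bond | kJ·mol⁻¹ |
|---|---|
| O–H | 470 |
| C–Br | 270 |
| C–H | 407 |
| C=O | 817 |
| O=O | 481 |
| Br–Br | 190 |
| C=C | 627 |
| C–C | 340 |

Reaction A, by 2784 kJ

Reaction A:
  Bonds broken (reactants):
    C–C: 2 × 340 = 680
    C–H: 8 × 407 = 3256
    C=C: 1 × 627 = 627
    O=O: 6 × 481 = 2886
    Σ(broken) = 7449 kJ
  Bonds formed (products):
    C=O: 8 × 817 = 6536
    O–H: 8 × 470 = 3760
    Σ(formed) = 10296 kJ
  ΔH_A = 7449 − 10296 = −2847 kJ
Reaction B:
  Bonds broken (reactants):
    Br–Br: 1 × 190 = 190
    C–C: 2 × 340 = 680
    C–H: 8 × 407 = 3256
    C=C: 1 × 627 = 627
    Σ(broken) = 4753 kJ
  Bonds formed (products):
    C–Br: 2 × 270 = 540
    C–C: 3 × 340 = 1020
    C–H: 8 × 407 = 3256
    Σ(formed) = 4816 kJ
  ΔH_B = 4753 − 4816 = −63 kJ
ΔH_A − ΔH_B = −2784 kJ, so reaction A has the more negative ΔH; |ΔH_A − ΔH_B| = 2784 kJ.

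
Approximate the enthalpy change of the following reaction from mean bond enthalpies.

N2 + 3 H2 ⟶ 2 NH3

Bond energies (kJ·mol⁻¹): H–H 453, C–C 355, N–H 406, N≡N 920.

ΔH ≈ −157 kJ

Bonds broken (reactants):
  H–H: 3 × 453 = 1359
  N≡N: 1 × 920 = 920
  Σ(broken) = 2279 kJ
Bonds formed (products):
  N–H: 6 × 406 = 2436
  Σ(formed) = 2436 kJ
ΔH = Σ(broken) − Σ(formed) = 2279 − 2436 = −157 kJ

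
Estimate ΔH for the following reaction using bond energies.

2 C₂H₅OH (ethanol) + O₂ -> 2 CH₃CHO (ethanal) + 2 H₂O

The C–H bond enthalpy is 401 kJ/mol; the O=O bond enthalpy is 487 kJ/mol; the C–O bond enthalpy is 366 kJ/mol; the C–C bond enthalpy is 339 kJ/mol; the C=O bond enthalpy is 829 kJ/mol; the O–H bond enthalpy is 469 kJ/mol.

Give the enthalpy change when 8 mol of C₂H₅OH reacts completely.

ΔH = −2300 kJ

Bonds broken (reactants):
  C–C: 2 × 339 = 678
  C–H: 10 × 401 = 4010
  C–O: 2 × 366 = 732
  O–H: 2 × 469 = 938
  O=O: 1 × 487 = 487
  Σ(broken) = 6845 kJ
Bonds formed (products):
  C–C: 2 × 339 = 678
  C–H: 8 × 401 = 3208
  C=O: 2 × 829 = 1658
  O–H: 4 × 469 = 1876
  Σ(formed) = 7420 kJ
ΔH = Σ(broken) − Σ(formed) = 6845 − 7420 = −575 kJ
For 4× the reaction as written: 4 × (−575) = −2300 kJ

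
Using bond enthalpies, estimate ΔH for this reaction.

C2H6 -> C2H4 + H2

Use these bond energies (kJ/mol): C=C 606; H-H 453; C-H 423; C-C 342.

Bonds broken (reactants):
  C-C: 1 × 342 = 342
  C-H: 6 × 423 = 2538
  Σ(broken) = 2880 kJ
Bonds formed (products):
  C-H: 4 × 423 = 1692
  C=C: 1 × 606 = 606
  H-H: 1 × 453 = 453
  Σ(formed) = 2751 kJ
ΔH = Σ(broken) − Σ(formed) = 2880 − 2751 = +129 kJ

ΔH ≈ +129 kJ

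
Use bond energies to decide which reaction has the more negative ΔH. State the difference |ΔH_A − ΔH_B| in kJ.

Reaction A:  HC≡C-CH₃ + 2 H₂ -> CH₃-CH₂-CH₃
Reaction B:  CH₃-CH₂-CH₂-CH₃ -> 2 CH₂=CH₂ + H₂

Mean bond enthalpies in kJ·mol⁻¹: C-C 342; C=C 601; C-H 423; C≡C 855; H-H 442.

Reaction A, by 523 kJ

Reaction A:
  Bonds broken (reactants):
    C≡C: 1 × 855 = 855
    C-C: 1 × 342 = 342
    C-H: 4 × 423 = 1692
    H-H: 2 × 442 = 884
    Σ(broken) = 3773 kJ
  Bonds formed (products):
    C-C: 2 × 342 = 684
    C-H: 8 × 423 = 3384
    Σ(formed) = 4068 kJ
  ΔH_A = 3773 − 4068 = −295 kJ
Reaction B:
  Bonds broken (reactants):
    C-C: 3 × 342 = 1026
    C-H: 10 × 423 = 4230
    Σ(broken) = 5256 kJ
  Bonds formed (products):
    C-H: 8 × 423 = 3384
    C=C: 2 × 601 = 1202
    H-H: 1 × 442 = 442
    Σ(formed) = 5028 kJ
  ΔH_B = 5256 − 5028 = +228 kJ
ΔH_A − ΔH_B = −523 kJ, so reaction A has the more negative ΔH; |ΔH_A − ΔH_B| = 523 kJ.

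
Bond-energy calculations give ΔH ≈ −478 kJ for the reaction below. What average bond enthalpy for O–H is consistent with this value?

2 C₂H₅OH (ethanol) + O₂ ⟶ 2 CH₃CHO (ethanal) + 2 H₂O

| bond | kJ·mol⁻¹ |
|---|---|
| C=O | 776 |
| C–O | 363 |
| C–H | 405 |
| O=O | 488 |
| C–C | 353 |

Let D be the O–H bond energy.
Σ(broken) = 2×353 + 10×405 + 2×363 + 2×D + 1×488 = 5970 + 2D
Σ(formed) = 2×353 + 8×405 + 2×776 + 4×D = 5498 + 4D
ΔH = Σ(broken) − Σ(formed) = (5970 + 2D) − (5498 + 4D) = +472 − 2D
Setting this equal to −478 kJ gives 2D = 950, so D = 475 kJ/mol.

D(O–H) ≈ 475 kJ/mol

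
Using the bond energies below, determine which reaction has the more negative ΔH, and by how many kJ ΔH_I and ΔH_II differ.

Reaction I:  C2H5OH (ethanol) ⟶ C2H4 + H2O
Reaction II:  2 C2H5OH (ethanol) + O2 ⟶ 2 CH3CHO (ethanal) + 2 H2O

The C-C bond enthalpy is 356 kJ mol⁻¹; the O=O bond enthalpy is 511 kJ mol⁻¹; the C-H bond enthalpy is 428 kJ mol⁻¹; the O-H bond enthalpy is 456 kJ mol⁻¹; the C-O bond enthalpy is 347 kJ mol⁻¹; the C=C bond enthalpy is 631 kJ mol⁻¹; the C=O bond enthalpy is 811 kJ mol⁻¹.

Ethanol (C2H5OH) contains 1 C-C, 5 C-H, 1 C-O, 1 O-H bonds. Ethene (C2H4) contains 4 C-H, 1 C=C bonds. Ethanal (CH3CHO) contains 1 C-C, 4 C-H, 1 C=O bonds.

Reaction II, by 517 kJ

Reaction I:
  Bonds broken (reactants):
    C-C: 1 × 356 = 356
    C-H: 5 × 428 = 2140
    C-O: 1 × 347 = 347
    O-H: 1 × 456 = 456
    Σ(broken) = 3299 kJ
  Bonds formed (products):
    C-H: 4 × 428 = 1712
    C=C: 1 × 631 = 631
    O-H: 2 × 456 = 912
    Σ(formed) = 3255 kJ
  ΔH_I = 3299 − 3255 = +44 kJ
Reaction II:
  Bonds broken (reactants):
    C-C: 2 × 356 = 712
    C-H: 10 × 428 = 4280
    C-O: 2 × 347 = 694
    O-H: 2 × 456 = 912
    O=O: 1 × 511 = 511
    Σ(broken) = 7109 kJ
  Bonds formed (products):
    C-C: 2 × 356 = 712
    C-H: 8 × 428 = 3424
    C=O: 2 × 811 = 1622
    O-H: 4 × 456 = 1824
    Σ(formed) = 7582 kJ
  ΔH_II = 7109 − 7582 = −473 kJ
ΔH_I − ΔH_II = +517 kJ, so reaction II has the more negative ΔH; |ΔH_I − ΔH_II| = 517 kJ.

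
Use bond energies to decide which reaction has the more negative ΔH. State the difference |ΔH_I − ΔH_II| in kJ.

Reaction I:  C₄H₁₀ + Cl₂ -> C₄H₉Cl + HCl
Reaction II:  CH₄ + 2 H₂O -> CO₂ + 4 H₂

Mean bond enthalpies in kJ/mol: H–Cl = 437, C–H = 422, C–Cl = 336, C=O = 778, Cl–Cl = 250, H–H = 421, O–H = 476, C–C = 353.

Reaction I, by 453 kJ

Reaction I:
  Bonds broken (reactants):
    C–C: 3 × 353 = 1059
    C–H: 10 × 422 = 4220
    Cl–Cl: 1 × 250 = 250
    Σ(broken) = 5529 kJ
  Bonds formed (products):
    C–C: 3 × 353 = 1059
    C–Cl: 1 × 336 = 336
    C–H: 9 × 422 = 3798
    H–Cl: 1 × 437 = 437
    Σ(formed) = 5630 kJ
  ΔH_I = 5529 − 5630 = −101 kJ
Reaction II:
  Bonds broken (reactants):
    C–H: 4 × 422 = 1688
    O–H: 4 × 476 = 1904
    Σ(broken) = 3592 kJ
  Bonds formed (products):
    C=O: 2 × 778 = 1556
    H–H: 4 × 421 = 1684
    Σ(formed) = 3240 kJ
  ΔH_II = 3592 − 3240 = +352 kJ
ΔH_I − ΔH_II = −453 kJ, so reaction I has the more negative ΔH; |ΔH_I − ΔH_II| = 453 kJ.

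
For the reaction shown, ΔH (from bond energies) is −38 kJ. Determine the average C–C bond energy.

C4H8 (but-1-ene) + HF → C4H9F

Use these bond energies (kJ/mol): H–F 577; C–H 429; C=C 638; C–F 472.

Let D be the C–C bond energy.
Σ(broken) = 2×D + 8×429 + 1×638 + 1×577 = 4647 + 2D
Σ(formed) = 3×D + 1×472 + 9×429 = 4333 + 3D
ΔH = Σ(broken) − Σ(formed) = (4647 + 2D) − (4333 + 3D) = +314 − D
Setting this equal to −38 kJ gives D = 352 kJ/mol.

D(C–C) ≈ 352 kJ/mol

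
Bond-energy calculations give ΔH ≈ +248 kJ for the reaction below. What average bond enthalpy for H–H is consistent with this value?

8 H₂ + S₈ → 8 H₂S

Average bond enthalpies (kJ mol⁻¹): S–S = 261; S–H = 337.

Let D be the H–H bond energy.
Σ(broken) = 8×D + 8×261 = 2088 + 8D
Σ(formed) = 16×337 = 5392
ΔH = Σ(broken) − Σ(formed) = (2088 + 8D) − (5392) = −3304 + 8D
Setting this equal to +248 kJ gives 8D = 3552, so D = 444 kJ/mol.

D(H–H) ≈ 444 kJ/mol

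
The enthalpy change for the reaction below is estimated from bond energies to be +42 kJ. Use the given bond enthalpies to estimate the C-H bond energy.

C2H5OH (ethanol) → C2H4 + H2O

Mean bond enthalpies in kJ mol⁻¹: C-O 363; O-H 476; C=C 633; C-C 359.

Let D be the C-H bond energy.
Σ(broken) = 1×359 + 5×D + 1×363 + 1×476 = 1198 + 5D
Σ(formed) = 4×D + 1×633 + 2×476 = 1585 + 4D
ΔH = Σ(broken) − Σ(formed) = (1198 + 5D) − (1585 + 4D) = −387 + D
Setting this equal to +42 kJ gives D = 429 kJ/mol.

D(C-H) ≈ 429 kJ/mol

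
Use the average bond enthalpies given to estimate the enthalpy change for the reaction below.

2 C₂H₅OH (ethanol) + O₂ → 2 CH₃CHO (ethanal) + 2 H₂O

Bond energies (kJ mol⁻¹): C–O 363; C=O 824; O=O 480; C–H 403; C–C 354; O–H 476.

Bonds broken (reactants):
  C–C: 2 × 354 = 708
  C–H: 10 × 403 = 4030
  C–O: 2 × 363 = 726
  O–H: 2 × 476 = 952
  O=O: 1 × 480 = 480
  Σ(broken) = 6896 kJ
Bonds formed (products):
  C–C: 2 × 354 = 708
  C–H: 8 × 403 = 3224
  C=O: 2 × 824 = 1648
  O–H: 4 × 476 = 1904
  Σ(formed) = 7484 kJ
ΔH = Σ(broken) − Σ(formed) = 6896 − 7484 = −588 kJ

ΔH ≈ −588 kJ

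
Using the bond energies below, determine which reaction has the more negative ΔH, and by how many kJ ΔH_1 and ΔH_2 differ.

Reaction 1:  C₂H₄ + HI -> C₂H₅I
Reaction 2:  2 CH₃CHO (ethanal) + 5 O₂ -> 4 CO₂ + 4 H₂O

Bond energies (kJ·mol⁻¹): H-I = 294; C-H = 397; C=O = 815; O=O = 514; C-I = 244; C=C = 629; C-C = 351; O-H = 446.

Reaction 2, by 1941 kJ

Reaction 1:
  Bonds broken (reactants):
    C-H: 4 × 397 = 1588
    C=C: 1 × 629 = 629
    H-I: 1 × 294 = 294
    Σ(broken) = 2511 kJ
  Bonds formed (products):
    C-C: 1 × 351 = 351
    C-H: 5 × 397 = 1985
    C-I: 1 × 244 = 244
    Σ(formed) = 2580 kJ
  ΔH_1 = 2511 − 2580 = −69 kJ
Reaction 2:
  Bonds broken (reactants):
    C-C: 2 × 351 = 702
    C-H: 8 × 397 = 3176
    C=O: 2 × 815 = 1630
    O=O: 5 × 514 = 2570
    Σ(broken) = 8078 kJ
  Bonds formed (products):
    C=O: 8 × 815 = 6520
    O-H: 8 × 446 = 3568
    Σ(formed) = 10088 kJ
  ΔH_2 = 8078 − 10088 = −2010 kJ
ΔH_1 − ΔH_2 = +1941 kJ, so reaction 2 has the more negative ΔH; |ΔH_1 − ΔH_2| = 1941 kJ.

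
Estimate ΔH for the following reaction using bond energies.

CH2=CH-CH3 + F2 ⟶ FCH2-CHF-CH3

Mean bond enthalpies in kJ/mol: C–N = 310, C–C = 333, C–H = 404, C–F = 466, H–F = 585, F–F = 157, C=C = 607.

ΔH ≈ −501 kJ

Bonds broken (reactants):
  C–C: 1 × 333 = 333
  C–H: 6 × 404 = 2424
  C=C: 1 × 607 = 607
  F–F: 1 × 157 = 157
  Σ(broken) = 3521 kJ
Bonds formed (products):
  C–C: 2 × 333 = 666
  C–F: 2 × 466 = 932
  C–H: 6 × 404 = 2424
  Σ(formed) = 4022 kJ
ΔH = Σ(broken) − Σ(formed) = 3521 − 4022 = −501 kJ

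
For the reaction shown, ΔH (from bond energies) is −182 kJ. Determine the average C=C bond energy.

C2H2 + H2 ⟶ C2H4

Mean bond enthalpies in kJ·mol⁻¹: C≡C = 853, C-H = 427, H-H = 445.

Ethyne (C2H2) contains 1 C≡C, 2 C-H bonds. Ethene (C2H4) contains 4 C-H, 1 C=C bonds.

D(C=C) ≈ 626 kJ/mol

Let D be the C=C bond energy.
Σ(broken) = 1×853 + 2×427 + 1×445 = 2152
Σ(formed) = 4×427 + 1×D = 1708 + D
ΔH = Σ(broken) − Σ(formed) = (2152) − (1708 + D) = +444 − D
Setting this equal to −182 kJ gives D = 626 kJ/mol.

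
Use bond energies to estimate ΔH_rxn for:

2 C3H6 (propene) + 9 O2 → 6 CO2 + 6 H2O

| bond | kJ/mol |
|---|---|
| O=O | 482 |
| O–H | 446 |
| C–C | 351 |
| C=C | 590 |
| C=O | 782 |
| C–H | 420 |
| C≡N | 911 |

Bonds broken (reactants):
  C–C: 2 × 351 = 702
  C–H: 12 × 420 = 5040
  C=C: 2 × 590 = 1180
  O=O: 9 × 482 = 4338
  Σ(broken) = 11260 kJ
Bonds formed (products):
  C=O: 12 × 782 = 9384
  O–H: 12 × 446 = 5352
  Σ(formed) = 14736 kJ
ΔH = Σ(broken) − Σ(formed) = 11260 − 14736 = −3476 kJ

ΔH ≈ −3476 kJ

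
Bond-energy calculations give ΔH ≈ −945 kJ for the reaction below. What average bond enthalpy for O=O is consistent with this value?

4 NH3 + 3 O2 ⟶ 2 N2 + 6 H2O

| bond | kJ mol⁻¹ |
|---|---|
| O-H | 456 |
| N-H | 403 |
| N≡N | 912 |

Let D be the O=O bond energy.
Σ(broken) = 12×403 + 3×D = 4836 + 3D
Σ(formed) = 2×912 + 12×456 = 7296
ΔH = Σ(broken) − Σ(formed) = (4836 + 3D) − (7296) = −2460 + 3D
Setting this equal to −945 kJ gives 3D = 1515, so D = 505 kJ/mol.

D(O=O) ≈ 505 kJ/mol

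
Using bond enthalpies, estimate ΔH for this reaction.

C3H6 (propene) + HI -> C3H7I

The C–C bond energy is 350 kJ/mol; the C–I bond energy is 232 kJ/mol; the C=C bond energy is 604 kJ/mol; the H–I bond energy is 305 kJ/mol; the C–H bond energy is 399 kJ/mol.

ΔH ≈ −72 kJ

Bonds broken (reactants):
  C–C: 1 × 350 = 350
  C–H: 6 × 399 = 2394
  C=C: 1 × 604 = 604
  H–I: 1 × 305 = 305
  Σ(broken) = 3653 kJ
Bonds formed (products):
  C–C: 2 × 350 = 700
  C–H: 7 × 399 = 2793
  C–I: 1 × 232 = 232
  Σ(formed) = 3725 kJ
ΔH = Σ(broken) − Σ(formed) = 3653 − 3725 = −72 kJ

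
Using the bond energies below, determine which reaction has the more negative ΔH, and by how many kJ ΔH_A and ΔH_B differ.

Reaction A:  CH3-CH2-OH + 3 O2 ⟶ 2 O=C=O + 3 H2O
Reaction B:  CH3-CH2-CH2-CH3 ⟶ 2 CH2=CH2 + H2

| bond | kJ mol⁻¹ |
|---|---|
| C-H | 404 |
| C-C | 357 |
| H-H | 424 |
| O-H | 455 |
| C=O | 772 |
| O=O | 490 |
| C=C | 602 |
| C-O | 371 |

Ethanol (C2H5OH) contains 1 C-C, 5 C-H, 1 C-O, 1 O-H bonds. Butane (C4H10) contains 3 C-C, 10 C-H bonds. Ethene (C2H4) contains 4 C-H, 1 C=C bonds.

Reaction A:
  Bonds broken (reactants):
    C-C: 1 × 357 = 357
    C-H: 5 × 404 = 2020
    C-O: 1 × 371 = 371
    O-H: 1 × 455 = 455
    O=O: 3 × 490 = 1470
    Σ(broken) = 4673 kJ
  Bonds formed (products):
    C=O: 4 × 772 = 3088
    O-H: 6 × 455 = 2730
    Σ(formed) = 5818 kJ
  ΔH_A = 4673 − 5818 = −1145 kJ
Reaction B:
  Bonds broken (reactants):
    C-C: 3 × 357 = 1071
    C-H: 10 × 404 = 4040
    Σ(broken) = 5111 kJ
  Bonds formed (products):
    C-H: 8 × 404 = 3232
    C=C: 2 × 602 = 1204
    H-H: 1 × 424 = 424
    Σ(formed) = 4860 kJ
  ΔH_B = 5111 − 4860 = +251 kJ
ΔH_A − ΔH_B = −1396 kJ, so reaction A has the more negative ΔH; |ΔH_A − ΔH_B| = 1396 kJ.

Reaction A, by 1396 kJ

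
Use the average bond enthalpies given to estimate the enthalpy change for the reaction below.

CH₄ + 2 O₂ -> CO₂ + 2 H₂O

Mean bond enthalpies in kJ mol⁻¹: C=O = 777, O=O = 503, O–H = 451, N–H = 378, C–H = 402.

ΔH ≈ −744 kJ

Bonds broken (reactants):
  C–H: 4 × 402 = 1608
  O=O: 2 × 503 = 1006
  Σ(broken) = 2614 kJ
Bonds formed (products):
  C=O: 2 × 777 = 1554
  O–H: 4 × 451 = 1804
  Σ(formed) = 3358 kJ
ΔH = Σ(broken) − Σ(formed) = 2614 − 3358 = −744 kJ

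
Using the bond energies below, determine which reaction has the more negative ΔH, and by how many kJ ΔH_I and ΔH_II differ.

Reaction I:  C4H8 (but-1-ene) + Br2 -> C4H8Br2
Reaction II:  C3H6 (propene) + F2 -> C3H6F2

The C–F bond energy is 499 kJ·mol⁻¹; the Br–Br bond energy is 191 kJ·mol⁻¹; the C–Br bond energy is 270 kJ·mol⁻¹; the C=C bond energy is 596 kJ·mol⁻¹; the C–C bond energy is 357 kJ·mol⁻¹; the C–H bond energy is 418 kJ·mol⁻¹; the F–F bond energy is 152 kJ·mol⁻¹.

Reaction I:
  Bonds broken (reactants):
    Br–Br: 1 × 191 = 191
    C–C: 2 × 357 = 714
    C–H: 8 × 418 = 3344
    C=C: 1 × 596 = 596
    Σ(broken) = 4845 kJ
  Bonds formed (products):
    C–Br: 2 × 270 = 540
    C–C: 3 × 357 = 1071
    C–H: 8 × 418 = 3344
    Σ(formed) = 4955 kJ
  ΔH_I = 4845 − 4955 = −110 kJ
Reaction II:
  Bonds broken (reactants):
    C–C: 1 × 357 = 357
    C–H: 6 × 418 = 2508
    C=C: 1 × 596 = 596
    F–F: 1 × 152 = 152
    Σ(broken) = 3613 kJ
  Bonds formed (products):
    C–C: 2 × 357 = 714
    C–F: 2 × 499 = 998
    C–H: 6 × 418 = 2508
    Σ(formed) = 4220 kJ
  ΔH_II = 3613 − 4220 = −607 kJ
ΔH_I − ΔH_II = +497 kJ, so reaction II has the more negative ΔH; |ΔH_I − ΔH_II| = 497 kJ.

Reaction II, by 497 kJ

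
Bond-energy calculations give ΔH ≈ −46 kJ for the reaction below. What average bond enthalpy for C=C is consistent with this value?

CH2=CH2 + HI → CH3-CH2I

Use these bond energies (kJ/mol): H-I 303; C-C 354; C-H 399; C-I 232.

Let D be the C=C bond energy.
Σ(broken) = 4×399 + 1×D + 1×303 = 1899 + D
Σ(formed) = 1×354 + 5×399 + 1×232 = 2581
ΔH = Σ(broken) − Σ(formed) = (1899 + D) − (2581) = −682 + D
Setting this equal to −46 kJ gives D = 636 kJ/mol.

D(C=C) ≈ 636 kJ/mol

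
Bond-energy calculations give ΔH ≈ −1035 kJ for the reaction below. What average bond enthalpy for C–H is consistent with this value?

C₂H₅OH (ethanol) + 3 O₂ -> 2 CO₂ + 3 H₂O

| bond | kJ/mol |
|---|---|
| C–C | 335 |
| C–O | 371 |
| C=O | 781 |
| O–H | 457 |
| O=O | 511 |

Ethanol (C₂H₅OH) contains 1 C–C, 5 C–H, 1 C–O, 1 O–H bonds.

D(C–H) ≈ 427 kJ/mol

Let D be the C–H bond energy.
Σ(broken) = 1×335 + 5×D + 1×371 + 1×457 + 3×511 = 2696 + 5D
Σ(formed) = 4×781 + 6×457 = 5866
ΔH = Σ(broken) − Σ(formed) = (2696 + 5D) − (5866) = −3170 + 5D
Setting this equal to −1035 kJ gives 5D = 2135, so D = 427 kJ/mol.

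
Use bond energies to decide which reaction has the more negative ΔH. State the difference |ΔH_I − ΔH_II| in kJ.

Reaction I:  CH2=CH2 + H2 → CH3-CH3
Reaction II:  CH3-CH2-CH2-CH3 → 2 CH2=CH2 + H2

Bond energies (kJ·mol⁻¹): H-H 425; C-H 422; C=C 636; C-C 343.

Reaction I, by 302 kJ

Reaction I:
  Bonds broken (reactants):
    C-H: 4 × 422 = 1688
    C=C: 1 × 636 = 636
    H-H: 1 × 425 = 425
    Σ(broken) = 2749 kJ
  Bonds formed (products):
    C-C: 1 × 343 = 343
    C-H: 6 × 422 = 2532
    Σ(formed) = 2875 kJ
  ΔH_I = 2749 − 2875 = −126 kJ
Reaction II:
  Bonds broken (reactants):
    C-C: 3 × 343 = 1029
    C-H: 10 × 422 = 4220
    Σ(broken) = 5249 kJ
  Bonds formed (products):
    C-H: 8 × 422 = 3376
    C=C: 2 × 636 = 1272
    H-H: 1 × 425 = 425
    Σ(formed) = 5073 kJ
  ΔH_II = 5249 − 5073 = +176 kJ
ΔH_I − ΔH_II = −302 kJ, so reaction I has the more negative ΔH; |ΔH_I − ΔH_II| = 302 kJ.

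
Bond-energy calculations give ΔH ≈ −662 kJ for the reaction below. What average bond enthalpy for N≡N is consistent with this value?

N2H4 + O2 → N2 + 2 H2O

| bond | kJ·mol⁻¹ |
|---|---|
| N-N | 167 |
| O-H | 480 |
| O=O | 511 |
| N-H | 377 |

D(N≡N) ≈ 928 kJ/mol

Let D be the N≡N bond energy.
Σ(broken) = 4×377 + 1×167 + 1×511 = 2186
Σ(formed) = 1×D + 4×480 = 1920 + D
ΔH = Σ(broken) − Σ(formed) = (2186) − (1920 + D) = +266 − D
Setting this equal to −662 kJ gives D = 928 kJ/mol.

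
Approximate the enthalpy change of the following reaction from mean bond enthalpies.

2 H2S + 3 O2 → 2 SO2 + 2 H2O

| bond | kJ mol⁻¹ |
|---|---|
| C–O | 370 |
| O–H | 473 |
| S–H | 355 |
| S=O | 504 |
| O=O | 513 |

Bonds broken (reactants):
  O=O: 3 × 513 = 1539
  S–H: 4 × 355 = 1420
  Σ(broken) = 2959 kJ
Bonds formed (products):
  O–H: 4 × 473 = 1892
  S=O: 4 × 504 = 2016
  Σ(formed) = 3908 kJ
ΔH = Σ(broken) − Σ(formed) = 2959 − 3908 = −949 kJ

ΔH ≈ −949 kJ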